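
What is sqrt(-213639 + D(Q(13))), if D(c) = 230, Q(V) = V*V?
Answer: I*sqrt(213409) ≈ 461.96*I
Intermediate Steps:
Q(V) = V**2
sqrt(-213639 + D(Q(13))) = sqrt(-213639 + 230) = sqrt(-213409) = I*sqrt(213409)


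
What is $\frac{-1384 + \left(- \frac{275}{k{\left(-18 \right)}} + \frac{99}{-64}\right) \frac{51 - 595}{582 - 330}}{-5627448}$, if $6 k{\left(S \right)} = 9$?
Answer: $\frac{212737}{1215528768} \approx 0.00017502$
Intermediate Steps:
$k{\left(S \right)} = \frac{3}{2}$ ($k{\left(S \right)} = \frac{1}{6} \cdot 9 = \frac{3}{2}$)
$\frac{-1384 + \left(- \frac{275}{k{\left(-18 \right)}} + \frac{99}{-64}\right) \frac{51 - 595}{582 - 330}}{-5627448} = \frac{-1384 + \left(- \frac{275}{\frac{3}{2}} + \frac{99}{-64}\right) \frac{51 - 595}{582 - 330}}{-5627448} = \left(-1384 + \left(\left(-275\right) \frac{2}{3} + 99 \left(- \frac{1}{64}\right)\right) \left(- \frac{544}{252}\right)\right) \left(- \frac{1}{5627448}\right) = \left(-1384 + \left(- \frac{550}{3} - \frac{99}{64}\right) \left(\left(-544\right) \frac{1}{252}\right)\right) \left(- \frac{1}{5627448}\right) = \left(-1384 - - \frac{86207}{216}\right) \left(- \frac{1}{5627448}\right) = \left(-1384 + \frac{86207}{216}\right) \left(- \frac{1}{5627448}\right) = \left(- \frac{212737}{216}\right) \left(- \frac{1}{5627448}\right) = \frac{212737}{1215528768}$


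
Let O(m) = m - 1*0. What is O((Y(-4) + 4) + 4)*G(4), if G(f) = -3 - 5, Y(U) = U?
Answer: -32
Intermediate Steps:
G(f) = -8
O(m) = m (O(m) = m + 0 = m)
O((Y(-4) + 4) + 4)*G(4) = ((-4 + 4) + 4)*(-8) = (0 + 4)*(-8) = 4*(-8) = -32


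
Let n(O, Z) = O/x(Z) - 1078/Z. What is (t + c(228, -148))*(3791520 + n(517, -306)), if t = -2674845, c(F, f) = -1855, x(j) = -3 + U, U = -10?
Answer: -1552745678197400/153 ≈ -1.0149e+13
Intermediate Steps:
x(j) = -13 (x(j) = -3 - 10 = -13)
n(O, Z) = -1078/Z - O/13 (n(O, Z) = O/(-13) - 1078/Z = O*(-1/13) - 1078/Z = -O/13 - 1078/Z = -1078/Z - O/13)
(t + c(228, -148))*(3791520 + n(517, -306)) = (-2674845 - 1855)*(3791520 + (-1078/(-306) - 1/13*517)) = -2676700*(3791520 + (-1078*(-1/306) - 517/13)) = -2676700*(3791520 + (539/153 - 517/13)) = -2676700*(3791520 - 72094/1989) = -2676700*7541261186/1989 = -1552745678197400/153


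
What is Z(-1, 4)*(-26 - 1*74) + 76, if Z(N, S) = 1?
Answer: -24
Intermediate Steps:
Z(-1, 4)*(-26 - 1*74) + 76 = 1*(-26 - 1*74) + 76 = 1*(-26 - 74) + 76 = 1*(-100) + 76 = -100 + 76 = -24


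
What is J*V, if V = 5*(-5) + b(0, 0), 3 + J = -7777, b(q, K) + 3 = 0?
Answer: 217840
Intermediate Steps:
b(q, K) = -3 (b(q, K) = -3 + 0 = -3)
J = -7780 (J = -3 - 7777 = -7780)
V = -28 (V = 5*(-5) - 3 = -25 - 3 = -28)
J*V = -7780*(-28) = 217840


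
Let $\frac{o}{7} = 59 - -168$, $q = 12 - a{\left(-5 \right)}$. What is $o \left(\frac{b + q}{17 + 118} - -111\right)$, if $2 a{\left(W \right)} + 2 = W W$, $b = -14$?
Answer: $\frac{1762201}{10} \approx 1.7622 \cdot 10^{5}$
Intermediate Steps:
$a{\left(W \right)} = -1 + \frac{W^{2}}{2}$ ($a{\left(W \right)} = -1 + \frac{W W}{2} = -1 + \frac{W^{2}}{2}$)
$q = \frac{1}{2}$ ($q = 12 - \left(-1 + \frac{\left(-5\right)^{2}}{2}\right) = 12 - \left(-1 + \frac{1}{2} \cdot 25\right) = 12 - \left(-1 + \frac{25}{2}\right) = 12 - \frac{23}{2} = \frac{1}{2} \approx 0.5$)
$o = 1589$ ($o = 7 \left(59 - -168\right) = 7 \left(59 + 168\right) = 7 \cdot 227 = 1589$)
$o \left(\frac{b + q}{17 + 118} - -111\right) = 1589 \left(\frac{-14 + \frac{1}{2}}{17 + 118} - -111\right) = 1589 \left(- \frac{27}{2 \cdot 135} + 111\right) = 1589 \left(\left(- \frac{27}{2}\right) \frac{1}{135} + 111\right) = 1589 \left(- \frac{1}{10} + 111\right) = 1589 \cdot \frac{1109}{10} = \frac{1762201}{10}$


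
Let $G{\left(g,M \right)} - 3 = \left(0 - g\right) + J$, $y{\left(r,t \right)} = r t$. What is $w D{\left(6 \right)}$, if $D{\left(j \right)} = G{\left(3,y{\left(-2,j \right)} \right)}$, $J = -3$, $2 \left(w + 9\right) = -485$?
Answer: $\frac{1509}{2} \approx 754.5$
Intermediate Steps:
$w = - \frac{503}{2}$ ($w = -9 + \frac{1}{2} \left(-485\right) = -9 - \frac{485}{2} = - \frac{503}{2} \approx -251.5$)
$G{\left(g,M \right)} = - g$ ($G{\left(g,M \right)} = 3 + \left(\left(0 - g\right) - 3\right) = 3 - \left(3 + g\right) = - g$)
$D{\left(j \right)} = -3$ ($D{\left(j \right)} = \left(-1\right) 3 = -3$)
$w D{\left(6 \right)} = \left(- \frac{503}{2}\right) \left(-3\right) = \frac{1509}{2}$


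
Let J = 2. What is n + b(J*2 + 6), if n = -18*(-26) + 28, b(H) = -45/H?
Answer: 983/2 ≈ 491.50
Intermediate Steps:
n = 496 (n = 468 + 28 = 496)
n + b(J*2 + 6) = 496 - 45/(2*2 + 6) = 496 - 45/(4 + 6) = 496 - 45/10 = 496 - 45*⅒ = 496 - 9/2 = 983/2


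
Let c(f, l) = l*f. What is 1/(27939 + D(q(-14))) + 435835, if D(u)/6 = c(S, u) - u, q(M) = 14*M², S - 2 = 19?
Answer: 155688542866/357219 ≈ 4.3584e+5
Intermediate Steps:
S = 21 (S = 2 + 19 = 21)
c(f, l) = f*l
D(u) = 120*u (D(u) = 6*(21*u - u) = 6*(20*u) = 120*u)
1/(27939 + D(q(-14))) + 435835 = 1/(27939 + 120*(14*(-14)²)) + 435835 = 1/(27939 + 120*(14*196)) + 435835 = 1/(27939 + 120*2744) + 435835 = 1/(27939 + 329280) + 435835 = 1/357219 + 435835 = 155688542866/357219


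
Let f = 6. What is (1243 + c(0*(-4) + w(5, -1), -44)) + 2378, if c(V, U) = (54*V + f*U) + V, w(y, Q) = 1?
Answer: 3412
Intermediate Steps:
c(V, U) = 6*U + 55*V (c(V, U) = (54*V + 6*U) + V = (6*U + 54*V) + V = 6*U + 55*V)
(1243 + c(0*(-4) + w(5, -1), -44)) + 2378 = (1243 + (6*(-44) + 55*(0*(-4) + 1))) + 2378 = (1243 + (-264 + 55*(0 + 1))) + 2378 = (1243 + (-264 + 55*1)) + 2378 = (1243 + (-264 + 55)) + 2378 = (1243 - 209) + 2378 = 1034 + 2378 = 3412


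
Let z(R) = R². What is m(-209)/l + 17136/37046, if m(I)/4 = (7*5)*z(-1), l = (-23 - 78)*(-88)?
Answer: 19686401/41158106 ≈ 0.47831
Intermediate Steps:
l = 8888 (l = -101*(-88) = 8888)
m(I) = 140 (m(I) = 4*((7*5)*(-1)²) = 4*(35*1) = 4*35 = 140)
m(-209)/l + 17136/37046 = 140/8888 + 17136/37046 = 140*(1/8888) + 17136*(1/37046) = 35/2222 + 8568/18523 = 19686401/41158106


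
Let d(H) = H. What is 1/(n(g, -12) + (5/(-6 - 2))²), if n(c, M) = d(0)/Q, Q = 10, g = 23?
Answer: 64/25 ≈ 2.5600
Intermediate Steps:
n(c, M) = 0 (n(c, M) = 0/10 = 0*(⅒) = 0)
1/(n(g, -12) + (5/(-6 - 2))²) = 1/(0 + (5/(-6 - 2))²) = 1/(0 + (5/(-8))²) = 1/(0 + (5*(-⅛))²) = 1/(0 + (-5/8)²) = 1/(0 + 25/64) = 1/(25/64) = 64/25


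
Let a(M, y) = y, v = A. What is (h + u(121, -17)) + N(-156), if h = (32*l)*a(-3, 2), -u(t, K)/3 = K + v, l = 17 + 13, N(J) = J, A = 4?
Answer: 1803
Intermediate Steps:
v = 4
l = 30
u(t, K) = -12 - 3*K (u(t, K) = -3*(K + 4) = -3*(4 + K) = -12 - 3*K)
h = 1920 (h = (32*30)*2 = 960*2 = 1920)
(h + u(121, -17)) + N(-156) = (1920 + (-12 - 3*(-17))) - 156 = (1920 + (-12 + 51)) - 156 = (1920 + 39) - 156 = 1959 - 156 = 1803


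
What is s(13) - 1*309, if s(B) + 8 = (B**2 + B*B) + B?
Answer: 34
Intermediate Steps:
s(B) = -8 + B + 2*B**2 (s(B) = -8 + ((B**2 + B*B) + B) = -8 + ((B**2 + B**2) + B) = -8 + (2*B**2 + B) = -8 + (B + 2*B**2) = -8 + B + 2*B**2)
s(13) - 1*309 = (-8 + 13 + 2*13**2) - 1*309 = (-8 + 13 + 2*169) - 309 = (-8 + 13 + 338) - 309 = 343 - 309 = 34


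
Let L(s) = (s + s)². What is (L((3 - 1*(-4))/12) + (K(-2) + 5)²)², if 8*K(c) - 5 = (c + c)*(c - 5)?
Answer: 2376075025/331776 ≈ 7161.7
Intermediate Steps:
K(c) = 5/8 + c*(-5 + c)/4 (K(c) = 5/8 + ((c + c)*(c - 5))/8 = 5/8 + ((2*c)*(-5 + c))/8 = 5/8 + (2*c*(-5 + c))/8 = 5/8 + c*(-5 + c)/4)
L(s) = 4*s² (L(s) = (2*s)² = 4*s²)
(L((3 - 1*(-4))/12) + (K(-2) + 5)²)² = (4*((3 - 1*(-4))/12)² + ((5/8 - 5/4*(-2) + (¼)*(-2)²) + 5)²)² = (4*((3 + 4)*(1/12))² + ((5/8 + 5/2 + (¼)*4) + 5)²)² = (4*(7*(1/12))² + ((5/8 + 5/2 + 1) + 5)²)² = (4*(7/12)² + (33/8 + 5)²)² = (4*(49/144) + (73/8)²)² = (49/36 + 5329/64)² = (48745/576)² = 2376075025/331776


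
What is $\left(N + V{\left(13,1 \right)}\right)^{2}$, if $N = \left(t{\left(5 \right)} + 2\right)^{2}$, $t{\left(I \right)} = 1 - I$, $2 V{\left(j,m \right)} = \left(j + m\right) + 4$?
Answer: $169$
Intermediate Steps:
$V{\left(j,m \right)} = 2 + \frac{j}{2} + \frac{m}{2}$ ($V{\left(j,m \right)} = \frac{\left(j + m\right) + 4}{2} = \frac{4 + j + m}{2} = 2 + \frac{j}{2} + \frac{m}{2}$)
$N = 4$ ($N = \left(\left(1 - 5\right) + 2\right)^{2} = \left(-4 + 2\right)^{2} = \left(-2\right)^{2} = 4$)
$\left(N + V{\left(13,1 \right)}\right)^{2} = \left(4 + \left(2 + \frac{1}{2} \cdot 13 + \frac{1}{2} \cdot 1\right)\right)^{2} = \left(4 + \left(2 + \frac{13}{2} + \frac{1}{2}\right)\right)^{2} = \left(4 + 9\right)^{2} = 13^{2} = 169$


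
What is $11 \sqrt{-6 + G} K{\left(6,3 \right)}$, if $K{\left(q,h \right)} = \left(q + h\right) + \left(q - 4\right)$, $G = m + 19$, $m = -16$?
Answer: $121 i \sqrt{3} \approx 209.58 i$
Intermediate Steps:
$G = 3$ ($G = -16 + 19 = 3$)
$K{\left(q,h \right)} = -4 + h + 2 q$ ($K{\left(q,h \right)} = \left(h + q\right) + \left(-4 + q\right) = -4 + h + 2 q$)
$11 \sqrt{-6 + G} K{\left(6,3 \right)} = 11 \sqrt{-6 + 3} \left(-4 + 3 + 2 \cdot 6\right) = 11 \sqrt{-3} \left(-4 + 3 + 12\right) = 11 i \sqrt{3} \cdot 11 = 121 i \sqrt{3}$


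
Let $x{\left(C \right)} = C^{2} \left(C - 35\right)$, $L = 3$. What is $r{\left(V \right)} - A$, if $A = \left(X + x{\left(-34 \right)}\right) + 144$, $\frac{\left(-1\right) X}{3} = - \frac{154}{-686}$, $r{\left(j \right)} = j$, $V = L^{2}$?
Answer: $\frac{3901854}{49} \approx 79630.0$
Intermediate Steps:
$V = 9$ ($V = 3^{2} = 9$)
$X = - \frac{33}{49}$ ($X = - 3 \left(- \frac{154}{-686}\right) = - 3 \left(\left(-154\right) \left(- \frac{1}{686}\right)\right) = \left(-3\right) \frac{11}{49} = - \frac{33}{49} \approx -0.67347$)
$x{\left(C \right)} = C^{2} \left(-35 + C\right)$
$A = - \frac{3901413}{49}$ ($A = \left(- \frac{33}{49} + \left(-34\right)^{2} \left(-35 - 34\right)\right) + 144 = \left(- \frac{33}{49} + 1156 \left(-69\right)\right) + 144 = \left(- \frac{33}{49} - 79764\right) + 144 = - \frac{3908469}{49} + 144 = - \frac{3901413}{49} \approx -79621.0$)
$r{\left(V \right)} - A = 9 - - \frac{3901413}{49} = 9 + \frac{3901413}{49} = \frac{3901854}{49}$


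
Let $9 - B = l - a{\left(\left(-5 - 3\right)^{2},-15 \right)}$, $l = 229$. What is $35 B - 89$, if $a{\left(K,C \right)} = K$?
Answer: $-5549$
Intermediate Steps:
$B = -156$ ($B = 9 - \left(229 - \left(-5 - 3\right)^{2}\right) = 9 - \left(229 - \left(-8\right)^{2}\right) = 9 - \left(229 - 64\right) = 9 - 165 = -156$)
$35 B - 89 = 35 \left(-156\right) - 89 = -5460 - 89 = -5549$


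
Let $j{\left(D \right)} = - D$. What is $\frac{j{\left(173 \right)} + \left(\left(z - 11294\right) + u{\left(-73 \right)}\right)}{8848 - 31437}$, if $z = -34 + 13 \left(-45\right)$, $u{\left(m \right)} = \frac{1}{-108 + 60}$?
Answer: $\frac{580129}{1084272} \approx 0.53504$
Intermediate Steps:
$u{\left(m \right)} = - \frac{1}{48}$ ($u{\left(m \right)} = \frac{1}{-48} = - \frac{1}{48}$)
$z = -619$ ($z = -34 - 585 = -619$)
$\frac{j{\left(173 \right)} + \left(\left(z - 11294\right) + u{\left(-73 \right)}\right)}{8848 - 31437} = \frac{\left(-1\right) 173 - \frac{571825}{48}}{8848 - 31437} = \frac{-173 - \frac{571825}{48}}{-22589} = \left(-173 - \frac{571825}{48}\right) \left(- \frac{1}{22589}\right) = \left(- \frac{580129}{48}\right) \left(- \frac{1}{22589}\right) = \frac{580129}{1084272}$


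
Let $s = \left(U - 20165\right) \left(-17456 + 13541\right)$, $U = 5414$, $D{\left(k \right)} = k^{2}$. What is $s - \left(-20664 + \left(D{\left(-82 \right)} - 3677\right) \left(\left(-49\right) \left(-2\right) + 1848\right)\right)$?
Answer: $51841367$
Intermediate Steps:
$s = 57750165$ ($s = \left(5414 - 20165\right) \left(-17456 + 13541\right) = \left(-14751\right) \left(-3915\right) = 57750165$)
$s - \left(-20664 + \left(D{\left(-82 \right)} - 3677\right) \left(\left(-49\right) \left(-2\right) + 1848\right)\right) = 57750165 + \left(20664 - \left(\left(-82\right)^{2} - 3677\right) \left(\left(-49\right) \left(-2\right) + 1848\right)\right) = 57750165 + \left(20664 - \left(6724 - 3677\right) \left(98 + 1848\right)\right) = 57750165 + \left(20664 - 3047 \cdot 1946\right) = 57750165 + \left(20664 - 5929462\right) = 57750165 - 5908798 = 51841367$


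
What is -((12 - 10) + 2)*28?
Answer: -112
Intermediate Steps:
-((12 - 10) + 2)*28 = -(2 + 2)*28 = -1*4*28 = -4*28 = -112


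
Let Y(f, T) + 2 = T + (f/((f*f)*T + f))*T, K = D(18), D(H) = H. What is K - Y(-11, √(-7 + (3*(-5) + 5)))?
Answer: (-167*I + 222*√17)/(I + 11*√17) ≈ 20.091 - 4.1251*I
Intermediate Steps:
K = 18
Y(f, T) = -2 + T + T*f/(f + T*f²) (Y(f, T) = -2 + (T + (f/((f*f)*T + f))*T) = -2 + (T + (f/(f²*T + f))*T) = -2 + (T + (f/(T*f² + f))*T) = -2 + (T + (f/(f + T*f²))*T) = -2 + (T + T*f/(f + T*f²)) = -2 + T + T*f/(f + T*f²))
K - Y(-11, √(-7 + (3*(-5) + 5))) = 18 - (-2 + 2*√(-7 + (3*(-5) + 5)) - (-22 - 165) - 2*√(-7 + (3*(-5) + 5))*(-11))/(1 + √(-7 + (3*(-5) + 5))*(-11)) = 18 - (-2 + 2*√(-7 + (-15 + 5)) - 11*(√(-7 + (-15 + 5)))² - 2*√(-7 + (-15 + 5))*(-11))/(1 + √(-7 + (-15 + 5))*(-11)) = 18 - (-2 + 2*√(-7 - 10) - 11*(√(-7 - 10))² - 2*√(-7 - 10)*(-11))/(1 + √(-7 - 10)*(-11)) = 18 - (-2 + 2*√(-17) - 11*(√(-17))² - 2*√(-17)*(-11))/(1 + √(-17)*(-11)) = 18 - (-2 + 2*(I*√17) - 11*(I*√17)² - 2*I*√17*(-11))/(1 + (I*√17)*(-11)) = 18 - (-2 + 2*I*√17 - 11*(-17) + 22*I*√17)/(1 - 11*I*√17) = 18 - (-2 + 2*I*√17 + 187 + 22*I*√17)/(1 - 11*I*√17) = 18 - (185 + 24*I*√17)/(1 - 11*I*√17)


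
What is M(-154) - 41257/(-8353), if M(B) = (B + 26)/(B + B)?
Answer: 3444085/643181 ≈ 5.3548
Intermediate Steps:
M(B) = (26 + B)/(2*B) (M(B) = (26 + B)/((2*B)) = (26 + B)*(1/(2*B)) = (26 + B)/(2*B))
M(-154) - 41257/(-8353) = (½)*(26 - 154)/(-154) - 41257/(-8353) = (½)*(-1/154)*(-128) - 41257*(-1/8353) = 32/77 + 41257/8353 = 3444085/643181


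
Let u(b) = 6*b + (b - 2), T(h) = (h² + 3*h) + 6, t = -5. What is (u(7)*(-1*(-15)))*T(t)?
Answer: 11280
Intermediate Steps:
T(h) = 6 + h² + 3*h
u(b) = -2 + 7*b (u(b) = 6*b + (-2 + b) = -2 + 7*b)
(u(7)*(-1*(-15)))*T(t) = ((-2 + 7*7)*(-1*(-15)))*(6 + (-5)² + 3*(-5)) = ((-2 + 49)*15)*(6 + 25 - 15) = (47*15)*16 = 705*16 = 11280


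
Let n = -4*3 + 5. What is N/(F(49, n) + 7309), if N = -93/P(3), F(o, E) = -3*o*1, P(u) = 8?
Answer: -93/57296 ≈ -0.0016231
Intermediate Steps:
n = -7 (n = -12 + 5 = -7)
F(o, E) = -3*o
N = -93/8 ≈ -11.625
N/(F(49, n) + 7309) = -93/(8*(-3*49 + 7309)) = -93/(8*(-147 + 7309)) = -93/8/7162 = -93/8*1/7162 = -93/57296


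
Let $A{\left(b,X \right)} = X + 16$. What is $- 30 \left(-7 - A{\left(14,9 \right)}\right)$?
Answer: $960$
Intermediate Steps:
$A{\left(b,X \right)} = 16 + X$
$- 30 \left(-7 - A{\left(14,9 \right)}\right) = - 30 \left(-7 - \left(16 + 9\right)\right) = - 30 \left(-7 - 25\right) = \left(-30\right) \left(-32\right) = 960$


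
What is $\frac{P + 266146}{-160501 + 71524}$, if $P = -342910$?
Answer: $\frac{25588}{29659} \approx 0.86274$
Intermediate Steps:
$\frac{P + 266146}{-160501 + 71524} = \frac{-342910 + 266146}{-160501 + 71524} = - \frac{76764}{-88977} = \left(-76764\right) \left(- \frac{1}{88977}\right) = \frac{25588}{29659}$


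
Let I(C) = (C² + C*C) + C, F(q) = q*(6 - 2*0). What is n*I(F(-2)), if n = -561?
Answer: -154836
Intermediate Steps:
F(q) = 6*q (F(q) = q*(6 + 0) = q*6 = 6*q)
I(C) = C + 2*C² (I(C) = (C² + C²) + C = 2*C² + C = C + 2*C²)
n*I(F(-2)) = -561*6*(-2)*(1 + 2*(6*(-2))) = -(-6732)*(1 + 2*(-12)) = -(-6732)*(1 - 24) = -(-6732)*(-23) = -561*276 = -154836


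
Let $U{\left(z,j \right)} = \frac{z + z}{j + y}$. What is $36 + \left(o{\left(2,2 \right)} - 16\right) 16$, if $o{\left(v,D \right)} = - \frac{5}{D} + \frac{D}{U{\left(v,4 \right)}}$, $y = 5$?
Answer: $-188$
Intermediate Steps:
$U{\left(z,j \right)} = \frac{2 z}{5 + j}$ ($U{\left(z,j \right)} = \frac{z + z}{j + 5} = \frac{2 z}{5 + j}$)
$o{\left(v,D \right)} = - \frac{5}{D} + \frac{9 D}{2 v}$ ($o{\left(v,D \right)} = - \frac{5}{D} + \frac{D}{2 v \frac{1}{5 + 4}} = - \frac{5}{D} + \frac{D}{2 v \frac{1}{9}} = - \frac{5}{D} + \frac{D}{\frac{2}{9} v} = - \frac{5}{D} + D \frac{9}{2 v} = - \frac{5}{D} + \frac{9 D}{2 v}$)
$36 + \left(o{\left(2,2 \right)} - 16\right) 16 = 36 + \left(\left(- \frac{5}{2} + \frac{9}{2} \cdot 2 \cdot \frac{1}{2}\right) - 16\right) 16 = 36 + \left(\left(\left(-5\right) \frac{1}{2} + \frac{9}{2} \cdot 2 \cdot \frac{1}{2}\right) - 16\right) 16 = 36 + \left(\left(- \frac{5}{2} + \frac{9}{2}\right) - 16\right) 16 = 36 + \left(2 - 16\right) 16 = 36 - 224 = -188$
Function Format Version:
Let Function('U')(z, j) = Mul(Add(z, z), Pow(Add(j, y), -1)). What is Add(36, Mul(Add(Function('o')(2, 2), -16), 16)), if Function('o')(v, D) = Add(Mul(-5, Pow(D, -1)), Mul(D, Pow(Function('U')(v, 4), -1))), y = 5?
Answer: -188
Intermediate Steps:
Function('U')(z, j) = Mul(2, z, Pow(Add(5, j), -1)) (Function('U')(z, j) = Mul(Add(z, z), Pow(Add(j, 5), -1)) = Mul(Mul(2, z), Pow(Add(5, j), -1)) = Mul(2, z, Pow(Add(5, j), -1)))
Function('o')(v, D) = Add(Mul(-5, Pow(D, -1)), Mul(Rational(9, 2), D, Pow(v, -1))) (Function('o')(v, D) = Add(Mul(-5, Pow(D, -1)), Mul(D, Pow(Mul(2, v, Pow(Add(5, 4), -1)), -1))) = Add(Mul(-5, Pow(D, -1)), Mul(D, Pow(Mul(2, v, Pow(9, -1)), -1))) = Add(Mul(-5, Pow(D, -1)), Mul(D, Pow(Mul(2, v, Rational(1, 9)), -1))) = Add(Mul(-5, Pow(D, -1)), Mul(D, Pow(Mul(Rational(2, 9), v), -1))) = Add(Mul(-5, Pow(D, -1)), Mul(D, Mul(Rational(9, 2), Pow(v, -1)))) = Add(Mul(-5, Pow(D, -1)), Mul(Rational(9, 2), D, Pow(v, -1))))
Add(36, Mul(Add(Function('o')(2, 2), -16), 16)) = Add(36, Mul(Add(Add(Mul(-5, Pow(2, -1)), Mul(Rational(9, 2), 2, Pow(2, -1))), -16), 16)) = Add(36, Mul(Add(Add(Mul(-5, Rational(1, 2)), Mul(Rational(9, 2), 2, Rational(1, 2))), -16), 16)) = Add(36, Mul(Add(Add(Rational(-5, 2), Rational(9, 2)), -16), 16)) = Add(36, Mul(Add(2, -16), 16)) = Add(36, Mul(-14, 16)) = Add(36, -224) = -188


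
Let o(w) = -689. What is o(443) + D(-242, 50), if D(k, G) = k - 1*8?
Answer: -939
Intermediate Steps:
D(k, G) = -8 + k (D(k, G) = k - 8 = -8 + k)
o(443) + D(-242, 50) = -689 + (-8 - 242) = -689 - 250 = -939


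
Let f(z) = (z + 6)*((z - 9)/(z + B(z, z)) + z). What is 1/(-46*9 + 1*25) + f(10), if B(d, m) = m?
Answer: 312751/1945 ≈ 160.80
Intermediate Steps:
f(z) = (6 + z)*(z + (-9 + z)/(2*z)) (f(z) = (z + 6)*((z - 9)/(z + z) + z) = (6 + z)*((-9 + z)/((2*z)) + z) = (6 + z)*((-9 + z)*(1/(2*z)) + z) = (6 + z)*((-9 + z)/(2*z) + z) = (6 + z)*(z + (-9 + z)/(2*z)))
1/(-46*9 + 1*25) + f(10) = 1/(-46*9 + 1*25) + (-3/2 + 10**2 - 27/10 + (13/2)*10) = 1/(-414 + 25) + (-3/2 + 100 - 27*1/10 + 65) = 1/(-389) + (-3/2 + 100 - 27/10 + 65) = -1/389 + 804/5 = 312751/1945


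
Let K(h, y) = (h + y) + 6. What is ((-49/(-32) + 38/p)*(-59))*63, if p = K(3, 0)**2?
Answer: -2141405/288 ≈ -7435.4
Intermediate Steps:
K(h, y) = 6 + h + y
p = 81 (p = (6 + 3 + 0)**2 = 9**2 = 81)
((-49/(-32) + 38/p)*(-59))*63 = ((-49/(-32) + 38/81)*(-59))*63 = ((-49*(-1/32) + 38*(1/81))*(-59))*63 = ((49/32 + 38/81)*(-59))*63 = ((5185/2592)*(-59))*63 = -305915/2592*63 = -2141405/288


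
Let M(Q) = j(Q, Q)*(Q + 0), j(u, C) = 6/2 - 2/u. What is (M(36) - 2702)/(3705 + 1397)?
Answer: -1298/2551 ≈ -0.50882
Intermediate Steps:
j(u, C) = 3 - 2/u (j(u, C) = 6*(1/2) - 2/u = 3 - 2/u)
M(Q) = Q*(3 - 2/Q) (M(Q) = (3 - 2/Q)*(Q + 0) = (3 - 2/Q)*Q = Q*(3 - 2/Q))
(M(36) - 2702)/(3705 + 1397) = ((-2 + 3*36) - 2702)/(3705 + 1397) = ((-2 + 108) - 2702)/5102 = (106 - 2702)*(1/5102) = -2596*1/5102 = -1298/2551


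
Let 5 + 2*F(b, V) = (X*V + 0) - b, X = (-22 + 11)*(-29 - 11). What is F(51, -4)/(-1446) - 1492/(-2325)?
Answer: 711422/560325 ≈ 1.2697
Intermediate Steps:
X = 440 (X = -11*(-40) = 440)
F(b, V) = -5/2 + 220*V - b/2 (F(b, V) = -5/2 + ((440*V + 0) - b)/2 = -5/2 + (440*V - b)/2 = -5/2 + (-b + 440*V)/2 = -5/2 + (220*V - b/2) = -5/2 + 220*V - b/2)
F(51, -4)/(-1446) - 1492/(-2325) = (-5/2 + 220*(-4) - ½*51)/(-1446) - 1492/(-2325) = (-5/2 - 880 - 51/2)*(-1/1446) - 1492*(-1/2325) = -908*(-1/1446) + 1492/2325 = 454/723 + 1492/2325 = 711422/560325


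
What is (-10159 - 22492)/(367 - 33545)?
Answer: 32651/33178 ≈ 0.98412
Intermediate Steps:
(-10159 - 22492)/(367 - 33545) = -32651/(-33178) = -32651*(-1/33178) = 32651/33178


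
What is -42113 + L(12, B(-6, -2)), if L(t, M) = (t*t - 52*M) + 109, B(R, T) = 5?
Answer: -42120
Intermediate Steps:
L(t, M) = 109 + t² - 52*M (L(t, M) = (t² - 52*M) + 109 = 109 + t² - 52*M)
-42113 + L(12, B(-6, -2)) = -42113 + (109 + 12² - 52*5) = -42113 + (109 + 144 - 260) = -42113 - 7 = -42120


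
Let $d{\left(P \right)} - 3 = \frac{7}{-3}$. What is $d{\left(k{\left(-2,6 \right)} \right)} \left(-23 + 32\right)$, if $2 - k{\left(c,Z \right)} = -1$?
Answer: $6$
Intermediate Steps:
$k{\left(c,Z \right)} = 3$ ($k{\left(c,Z \right)} = 2 - -1 = 2 + 1 = 3$)
$d{\left(P \right)} = \frac{2}{3}$ ($d{\left(P \right)} = 3 + \frac{7}{-3} = 3 + 7 \left(- \frac{1}{3}\right) = 3 - \frac{7}{3} = \frac{2}{3}$)
$d{\left(k{\left(-2,6 \right)} \right)} \left(-23 + 32\right) = \frac{2 \left(-23 + 32\right)}{3} = \frac{2}{3} \cdot 9 = 6$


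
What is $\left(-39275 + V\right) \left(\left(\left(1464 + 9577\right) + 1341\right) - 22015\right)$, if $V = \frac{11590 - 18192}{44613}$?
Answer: $\frac{5626256970347}{14871} \approx 3.7834 \cdot 10^{8}$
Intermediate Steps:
$V = - \frac{6602}{44613}$ ($V = \left(11590 - 18192\right) \frac{1}{44613} = \left(-6602\right) \frac{1}{44613} = - \frac{6602}{44613} \approx -0.14798$)
$\left(-39275 + V\right) \left(\left(\left(1464 + 9577\right) + 1341\right) - 22015\right) = \left(-39275 - \frac{6602}{44613}\right) \left(\left(\left(1464 + 9577\right) + 1341\right) - 22015\right) = - \frac{1752182177 \left(\left(11041 + 1341\right) - 22015\right)}{44613} = - \frac{1752182177 \left(12382 - 22015\right)}{44613} = \left(- \frac{1752182177}{44613}\right) \left(-9633\right) = \frac{5626256970347}{14871}$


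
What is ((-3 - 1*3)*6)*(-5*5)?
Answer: 900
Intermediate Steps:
((-3 - 1*3)*6)*(-5*5) = ((-3 - 3)*6)*(-25) = -6*6*(-25) = -36*(-25) = 900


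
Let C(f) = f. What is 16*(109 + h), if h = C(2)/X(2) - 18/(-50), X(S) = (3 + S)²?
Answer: 43776/25 ≈ 1751.0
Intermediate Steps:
h = 11/25 (h = 2/((3 + 2)²) - 18/(-50) = 2/(5²) - 18*(-1/50) = 2/25 + 9/25 = 11/25 ≈ 0.44000)
16*(109 + h) = 16*(109 + 11/25) = 16*(2736/25) = 43776/25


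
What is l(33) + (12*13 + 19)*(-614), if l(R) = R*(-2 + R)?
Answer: -106427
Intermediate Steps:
l(33) + (12*13 + 19)*(-614) = 33*(-2 + 33) + (12*13 + 19)*(-614) = 33*31 + (156 + 19)*(-614) = 1023 + 175*(-614) = 1023 - 107450 = -106427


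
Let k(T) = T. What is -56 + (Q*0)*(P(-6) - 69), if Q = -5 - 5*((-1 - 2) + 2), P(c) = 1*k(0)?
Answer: -56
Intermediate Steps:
P(c) = 0 (P(c) = 1*0 = 0)
Q = 0 (Q = -5 - 5*(-3 + 2) = -5 - 5*(-1) = -5 + 5 = 0)
-56 + (Q*0)*(P(-6) - 69) = -56 + (0*0)*(0 - 69) = -56 + 0*(-69) = -56 + 0 = -56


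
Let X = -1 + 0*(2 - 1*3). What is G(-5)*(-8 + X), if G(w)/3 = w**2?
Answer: -675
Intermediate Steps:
G(w) = 3*w**2
X = -1 (X = -1 + 0*(2 - 3) = -1 + 0*(-1) = -1 + 0 = -1)
G(-5)*(-8 + X) = (3*(-5)**2)*(-8 - 1) = (3*25)*(-9) = 75*(-9) = -675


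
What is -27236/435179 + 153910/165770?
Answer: 6246348817/7213962283 ≈ 0.86587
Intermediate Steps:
-27236/435179 + 153910/165770 = -27236*1/435179 + 153910*(1/165770) = -27236/435179 + 15391/16577 = 6246348817/7213962283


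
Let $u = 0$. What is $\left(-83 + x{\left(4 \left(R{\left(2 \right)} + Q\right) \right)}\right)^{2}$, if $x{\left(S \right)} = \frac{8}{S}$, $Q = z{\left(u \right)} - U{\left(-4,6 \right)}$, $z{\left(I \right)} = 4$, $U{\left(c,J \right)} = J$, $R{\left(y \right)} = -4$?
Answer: $\frac{62500}{9} \approx 6944.4$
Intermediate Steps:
$Q = -2$ ($Q = 4 - 6 = -2$)
$\left(-83 + x{\left(4 \left(R{\left(2 \right)} + Q\right) \right)}\right)^{2} = \left(-83 + \frac{8}{4 \left(-4 - 2\right)}\right)^{2} = \left(-83 + \frac{8}{4 \left(-6\right)}\right)^{2} = \left(-83 + \frac{8}{-24}\right)^{2} = \left(-83 + 8 \left(- \frac{1}{24}\right)\right)^{2} = \left(-83 - \frac{1}{3}\right)^{2} = \left(- \frac{250}{3}\right)^{2} = \frac{62500}{9}$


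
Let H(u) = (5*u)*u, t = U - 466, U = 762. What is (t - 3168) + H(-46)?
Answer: 7708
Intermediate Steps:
t = 296 (t = 762 - 466 = 296)
H(u) = 5*u²
(t - 3168) + H(-46) = (296 - 3168) + 5*(-46)² = -2872 + 5*2116 = -2872 + 10580 = 7708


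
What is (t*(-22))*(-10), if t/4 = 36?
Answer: 31680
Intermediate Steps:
t = 144 (t = 4*36 = 144)
(t*(-22))*(-10) = (144*(-22))*(-10) = -3168*(-10) = 31680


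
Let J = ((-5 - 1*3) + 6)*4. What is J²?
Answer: 64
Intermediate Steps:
J = -8 (J = ((-5 - 3) + 6)*4 = (-8 + 6)*4 = -2*4 = -8)
J² = (-8)² = 64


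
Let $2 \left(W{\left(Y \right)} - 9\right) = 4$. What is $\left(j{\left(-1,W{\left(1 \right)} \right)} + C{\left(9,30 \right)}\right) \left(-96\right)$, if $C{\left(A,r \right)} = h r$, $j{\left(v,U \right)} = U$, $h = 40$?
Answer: $-116256$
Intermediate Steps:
$W{\left(Y \right)} = 11$ ($W{\left(Y \right)} = 9 + \frac{1}{2} \cdot 4 = 9 + 2 = 11$)
$C{\left(A,r \right)} = 40 r$
$\left(j{\left(-1,W{\left(1 \right)} \right)} + C{\left(9,30 \right)}\right) \left(-96\right) = \left(11 + 40 \cdot 30\right) \left(-96\right) = \left(11 + 1200\right) \left(-96\right) = 1211 \left(-96\right) = -116256$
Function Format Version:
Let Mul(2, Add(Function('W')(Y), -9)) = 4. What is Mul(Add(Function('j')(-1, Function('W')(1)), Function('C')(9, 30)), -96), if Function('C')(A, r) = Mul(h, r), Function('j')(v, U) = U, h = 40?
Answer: -116256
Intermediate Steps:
Function('W')(Y) = 11 (Function('W')(Y) = Add(9, Mul(Rational(1, 2), 4)) = Add(9, 2) = 11)
Function('C')(A, r) = Mul(40, r)
Mul(Add(Function('j')(-1, Function('W')(1)), Function('C')(9, 30)), -96) = Mul(Add(11, Mul(40, 30)), -96) = Mul(Add(11, 1200), -96) = Mul(1211, -96) = -116256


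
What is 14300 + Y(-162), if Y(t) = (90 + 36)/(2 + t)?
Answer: 1143937/80 ≈ 14299.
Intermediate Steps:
Y(t) = 126/(2 + t)
14300 + Y(-162) = 14300 + 126/(2 - 162) = 14300 + 126/(-160) = 14300 + 126*(-1/160) = 14300 - 63/80 = 1143937/80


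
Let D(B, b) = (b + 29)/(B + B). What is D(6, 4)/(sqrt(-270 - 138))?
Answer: -11*I*sqrt(102)/816 ≈ -0.13615*I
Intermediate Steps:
D(B, b) = (29 + b)/(2*B) (D(B, b) = (29 + b)/((2*B)) = (29 + b)*(1/(2*B)) = (29 + b)/(2*B))
D(6, 4)/(sqrt(-270 - 138)) = ((1/2)*(29 + 4)/6)/(sqrt(-270 - 138)) = ((1/2)*(1/6)*33)/(sqrt(-408)) = 11/(4*((2*I*sqrt(102)))) = 11*(-I*sqrt(102)/204)/4 = -11*I*sqrt(102)/816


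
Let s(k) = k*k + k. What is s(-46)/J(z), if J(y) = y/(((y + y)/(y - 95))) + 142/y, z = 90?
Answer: -186300/83 ≈ -2244.6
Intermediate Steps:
s(k) = k + k**2 (s(k) = k**2 + k = k + k**2)
J(y) = -95/2 + y/2 + 142/y (J(y) = y/(((2*y)/(-95 + y))) + 142/y = y/((2*y/(-95 + y))) + 142/y = y*((-95 + y)/(2*y)) + 142/y = (-95/2 + y/2) + 142/y = -95/2 + y/2 + 142/y)
s(-46)/J(z) = (-46*(1 - 46))/(((1/2)*(284 + 90*(-95 + 90))/90)) = (-46*(-45))/(((1/2)*(1/90)*(284 + 90*(-5)))) = 2070/(((1/2)*(1/90)*(284 - 450))) = 2070/(((1/2)*(1/90)*(-166))) = 2070/(-83/90) = 2070*(-90/83) = -186300/83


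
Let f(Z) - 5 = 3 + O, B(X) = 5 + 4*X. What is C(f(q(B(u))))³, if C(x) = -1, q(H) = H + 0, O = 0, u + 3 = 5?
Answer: -1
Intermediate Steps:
u = 2 (u = -3 + 5 = 2)
q(H) = H
f(Z) = 8 (f(Z) = 5 + (3 + 0) = 5 + 3 = 8)
C(f(q(B(u))))³ = (-1)³ = -1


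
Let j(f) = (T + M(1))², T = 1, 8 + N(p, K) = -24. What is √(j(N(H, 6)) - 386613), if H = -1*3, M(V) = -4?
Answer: 6*I*√10739 ≈ 621.78*I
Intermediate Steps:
H = -3
N(p, K) = -32 (N(p, K) = -8 - 24 = -32)
j(f) = 9 (j(f) = (1 - 4)² = (-3)² = 9)
√(j(N(H, 6)) - 386613) = √(9 - 386613) = √(-386604) = 6*I*√10739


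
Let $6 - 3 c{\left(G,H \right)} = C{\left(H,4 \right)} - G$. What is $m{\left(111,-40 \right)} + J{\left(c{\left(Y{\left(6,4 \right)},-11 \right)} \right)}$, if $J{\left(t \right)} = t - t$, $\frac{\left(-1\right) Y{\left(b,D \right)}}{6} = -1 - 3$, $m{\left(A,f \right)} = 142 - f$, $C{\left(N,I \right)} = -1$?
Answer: $182$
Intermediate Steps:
$Y{\left(b,D \right)} = 24$ ($Y{\left(b,D \right)} = - 6 \left(-1 - 3\right) = \left(-6\right) \left(-4\right) = 24$)
$c{\left(G,H \right)} = \frac{7}{3} + \frac{G}{3}$ ($c{\left(G,H \right)} = 2 - \frac{-1 - G}{3} = 2 + \left(\frac{1}{3} + \frac{G}{3}\right) = \frac{7}{3} + \frac{G}{3}$)
$J{\left(t \right)} = 0$
$m{\left(111,-40 \right)} + J{\left(c{\left(Y{\left(6,4 \right)},-11 \right)} \right)} = \left(142 - -40\right) + 0 = \left(142 + 40\right) + 0 = 182 + 0 = 182$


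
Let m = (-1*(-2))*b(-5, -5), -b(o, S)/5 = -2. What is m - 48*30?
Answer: -1420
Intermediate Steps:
b(o, S) = 10 (b(o, S) = -5*(-2) = 10)
m = 20 (m = -1*(-2)*10 = 2*10 = 20)
m - 48*30 = 20 - 48*30 = 20 - 1440 = -1420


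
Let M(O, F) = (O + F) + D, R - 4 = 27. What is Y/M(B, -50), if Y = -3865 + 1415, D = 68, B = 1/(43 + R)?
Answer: -181300/1333 ≈ -136.01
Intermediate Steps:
R = 31 (R = 4 + 27 = 31)
B = 1/74 (B = 1/(43 + 31) = 1/74 ≈ 0.013514)
M(O, F) = 68 + F + O (M(O, F) = (O + F) + 68 = (F + O) + 68 = 68 + F + O)
Y = -2450
Y/M(B, -50) = -2450/(68 - 50 + 1/74) = -2450/1333/74 = -2450*74/1333 = -181300/1333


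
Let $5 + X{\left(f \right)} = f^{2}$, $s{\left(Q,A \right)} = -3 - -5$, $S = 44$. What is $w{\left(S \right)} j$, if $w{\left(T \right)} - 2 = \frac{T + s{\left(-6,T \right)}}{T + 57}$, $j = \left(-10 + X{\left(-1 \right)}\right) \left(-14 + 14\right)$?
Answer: $0$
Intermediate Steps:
$s{\left(Q,A \right)} = 2$ ($s{\left(Q,A \right)} = -3 + 5 = 2$)
$X{\left(f \right)} = -5 + f^{2}$
$j = 0$ ($j = \left(-10 - \left(5 - \left(-1\right)^{2}\right)\right) \left(-14 + 14\right) = \left(-10 + \left(-5 + 1\right)\right) 0 = \left(-10 - 4\right) 0 = \left(-14\right) 0 = 0$)
$w{\left(T \right)} = 2 + \frac{2 + T}{57 + T}$ ($w{\left(T \right)} = 2 + \frac{T + 2}{T + 57} = 2 + \frac{2 + T}{57 + T}$)
$w{\left(S \right)} j = \frac{116 + 3 \cdot 44}{57 + 44} \cdot 0 = \frac{116 + 132}{101} \cdot 0 = \frac{1}{101} \cdot 248 \cdot 0 = \frac{248}{101} \cdot 0 = 0$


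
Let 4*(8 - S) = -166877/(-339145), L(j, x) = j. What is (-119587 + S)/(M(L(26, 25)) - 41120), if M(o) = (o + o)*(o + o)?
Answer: 162218646697/52114377280 ≈ 3.1127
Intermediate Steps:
S = 10685763/1356580 (S = 8 - (-166877)/(4*(-339145)) = 8 - (-166877)*(-1)/(4*339145) = 8 - ¼*166877/339145 = 8 - 166877/1356580 = 10685763/1356580 ≈ 7.8770)
M(o) = 4*o² (M(o) = (2*o)*(2*o) = 4*o²)
(-119587 + S)/(M(L(26, 25)) - 41120) = (-119587 + 10685763/1356580)/(4*26² - 41120) = -162218646697/(1356580*(4*676 - 41120)) = -162218646697/(1356580*(2704 - 41120)) = -162218646697/1356580/(-38416) = -162218646697/1356580*(-1/38416) = 162218646697/52114377280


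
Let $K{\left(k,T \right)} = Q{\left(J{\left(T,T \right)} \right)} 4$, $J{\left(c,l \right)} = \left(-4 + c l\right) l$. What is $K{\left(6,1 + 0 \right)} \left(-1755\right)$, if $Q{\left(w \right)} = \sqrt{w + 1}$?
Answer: $- 7020 i \sqrt{2} \approx - 9927.8 i$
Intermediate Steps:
$J{\left(c,l \right)} = l \left(-4 + c l\right)$
$Q{\left(w \right)} = \sqrt{1 + w}$
$K{\left(k,T \right)} = 4 \sqrt{1 + T \left(-4 + T^{2}\right)}$ ($K{\left(k,T \right)} = \sqrt{1 + T \left(-4 + T T\right)} 4 = \sqrt{1 + T \left(-4 + T^{2}\right)} 4 = 4 \sqrt{1 + T \left(-4 + T^{2}\right)}$)
$K{\left(6,1 + 0 \right)} \left(-1755\right) = 4 \sqrt{1 + \left(1 + 0\right) \left(-4 + \left(1 + 0\right)^{2}\right)} \left(-1755\right) = 4 \sqrt{1 + 1 \left(-4 + 1^{2}\right)} \left(-1755\right) = 4 \sqrt{1 + 1 \left(-4 + 1\right)} \left(-1755\right) = 4 \sqrt{1 + 1 \left(-3\right)} \left(-1755\right) = 4 \sqrt{1 - 3} \left(-1755\right) = 4 \sqrt{-2} \left(-1755\right) = 4 i \sqrt{2} \left(-1755\right) = - 7020 i \sqrt{2}$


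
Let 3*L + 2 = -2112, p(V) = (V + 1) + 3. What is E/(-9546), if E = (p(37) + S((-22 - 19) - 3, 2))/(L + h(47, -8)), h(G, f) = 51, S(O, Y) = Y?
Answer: 1/145114 ≈ 6.8911e-6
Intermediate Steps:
p(V) = 4 + V (p(V) = (1 + V) + 3 = 4 + V)
L = -2114/3 (L = -⅔ + (⅓)*(-2112) = -⅔ - 704 = -2114/3 ≈ -704.67)
E = -129/1961 (E = ((4 + 37) + 2)/(-2114/3 + 51) = (41 + 2)/(-1961/3) = 43*(-3/1961) = -129/1961 ≈ -0.065783)
E/(-9546) = -129/1961/(-9546) = -129/1961*(-1/9546) = 1/145114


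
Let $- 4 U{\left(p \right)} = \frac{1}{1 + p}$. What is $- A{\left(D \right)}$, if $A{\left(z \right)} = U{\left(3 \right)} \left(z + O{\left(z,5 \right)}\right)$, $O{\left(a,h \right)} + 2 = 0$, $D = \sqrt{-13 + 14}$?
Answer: $- \frac{1}{16} \approx -0.0625$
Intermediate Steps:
$D = 1$ ($D = \sqrt{1} = 1$)
$O{\left(a,h \right)} = -2$ ($O{\left(a,h \right)} = -2 + 0 = -2$)
$U{\left(p \right)} = - \frac{1}{4 \left(1 + p\right)}$
$A{\left(z \right)} = \frac{1}{8} - \frac{z}{16}$ ($A{\left(z \right)} = - \frac{1}{4 + 4 \cdot 3} \left(z - 2\right) = - \frac{1}{4 + 12} \left(-2 + z\right) = - \frac{1}{16} \left(-2 + z\right) = \left(-1\right) \frac{1}{16} \left(-2 + z\right) = - \frac{-2 + z}{16} = \frac{1}{8} - \frac{z}{16}$)
$- A{\left(D \right)} = - (\frac{1}{8} - \frac{1}{16}) = \left(-1\right) \frac{1}{16} = - \frac{1}{16}$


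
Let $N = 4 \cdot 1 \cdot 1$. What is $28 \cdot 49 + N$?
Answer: $1376$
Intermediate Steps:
$N = 4$ ($N = 4 \cdot 1 = 4$)
$28 \cdot 49 + N = 28 \cdot 49 + 4 = 1372 + 4 = 1376$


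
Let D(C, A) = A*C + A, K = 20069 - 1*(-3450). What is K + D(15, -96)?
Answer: 21983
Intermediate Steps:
K = 23519 (K = 20069 + 3450 = 23519)
D(C, A) = A + A*C
K + D(15, -96) = 23519 - 96*(1 + 15) = 23519 - 96*16 = 23519 - 1536 = 21983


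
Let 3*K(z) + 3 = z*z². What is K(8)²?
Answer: 259081/9 ≈ 28787.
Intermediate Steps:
K(z) = -1 + z³/3 (K(z) = -1 + (z*z²)/3 = -1 + z³/3)
K(8)² = (-1 + (⅓)*8³)² = (-1 + (⅓)*512)² = (-1 + 512/3)² = (509/3)² = 259081/9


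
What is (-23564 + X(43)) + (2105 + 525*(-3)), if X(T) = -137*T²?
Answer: -276347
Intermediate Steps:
(-23564 + X(43)) + (2105 + 525*(-3)) = (-23564 - 137*43²) + (2105 + 525*(-3)) = (-23564 - 137*1849) + (2105 - 1575) = (-23564 - 253313) + 530 = -276877 + 530 = -276347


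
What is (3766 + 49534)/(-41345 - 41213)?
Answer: -26650/41279 ≈ -0.64561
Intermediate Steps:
(3766 + 49534)/(-41345 - 41213) = 53300/(-82558) = 53300*(-1/82558) = -26650/41279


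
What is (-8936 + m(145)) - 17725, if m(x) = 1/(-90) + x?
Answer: -2386441/90 ≈ -26516.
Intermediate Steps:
m(x) = -1/90 + x
(-8936 + m(145)) - 17725 = (-8936 + (-1/90 + 145)) - 17725 = (-8936 + 13049/90) - 17725 = -791191/90 - 17725 = -2386441/90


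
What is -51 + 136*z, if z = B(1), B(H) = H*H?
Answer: 85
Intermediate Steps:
B(H) = H**2
z = 1 (z = 1**2 = 1)
-51 + 136*z = -51 + 136*1 = -51 + 136 = 85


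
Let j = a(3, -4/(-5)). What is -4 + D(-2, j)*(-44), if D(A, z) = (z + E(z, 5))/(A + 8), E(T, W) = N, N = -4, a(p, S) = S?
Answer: 292/15 ≈ 19.467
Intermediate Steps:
j = ⅘ (j = -4/(-5) = -4*(-⅕) = ⅘ ≈ 0.80000)
E(T, W) = -4
D(A, z) = (-4 + z)/(8 + A) (D(A, z) = (z - 4)/(A + 8) = (-4 + z)/(8 + A))
-4 + D(-2, j)*(-44) = -4 + ((-4 + ⅘)/(8 - 2))*(-44) = -4 + (-16/5/6)*(-44) = -4 + ((⅙)*(-16/5))*(-44) = -4 - 8/15*(-44) = -4 + 352/15 = 292/15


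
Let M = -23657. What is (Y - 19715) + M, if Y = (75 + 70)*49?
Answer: -36267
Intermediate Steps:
Y = 7105 (Y = 145*49 = 7105)
(Y - 19715) + M = (7105 - 19715) - 23657 = -12610 - 23657 = -36267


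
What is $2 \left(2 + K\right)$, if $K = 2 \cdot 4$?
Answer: $20$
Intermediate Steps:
$K = 8$
$2 \left(2 + K\right) = 2 \left(2 + 8\right) = 2 \cdot 10 = 20$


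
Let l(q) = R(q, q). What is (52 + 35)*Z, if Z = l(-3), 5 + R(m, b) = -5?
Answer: -870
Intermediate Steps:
R(m, b) = -10 (R(m, b) = -5 - 5 = -10)
l(q) = -10
Z = -10
(52 + 35)*Z = (52 + 35)*(-10) = 87*(-10) = -870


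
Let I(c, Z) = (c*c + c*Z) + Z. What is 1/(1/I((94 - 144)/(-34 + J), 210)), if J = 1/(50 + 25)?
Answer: 3385854210/6497401 ≈ 521.11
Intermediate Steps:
J = 1/75 ≈ 0.013333
I(c, Z) = Z + c² + Z*c (I(c, Z) = (c² + Z*c) + Z = Z + c² + Z*c)
1/(1/I((94 - 144)/(-34 + J), 210)) = 1/(1/(210 + ((94 - 144)/(-34 + 1/75))² + 210*((94 - 144)/(-34 + 1/75)))) = 1/(1/(210 + (-50/(-2549/75))² + 210*(-50/(-2549/75)))) = 1/(1/(210 + (-50*(-75/2549))² + 210*(-50*(-75/2549)))) = 1/(1/(210 + (3750/2549)² + 210*(3750/2549))) = 1/(1/(210 + 14062500/6497401 + 787500/2549)) = 1/(1/(3385854210/6497401)) = 1/(6497401/3385854210) = 3385854210/6497401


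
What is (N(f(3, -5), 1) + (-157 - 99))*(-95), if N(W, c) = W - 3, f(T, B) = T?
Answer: 24320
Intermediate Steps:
N(W, c) = -3 + W
(N(f(3, -5), 1) + (-157 - 99))*(-95) = ((-3 + 3) + (-157 - 99))*(-95) = (0 - 256)*(-95) = -256*(-95) = 24320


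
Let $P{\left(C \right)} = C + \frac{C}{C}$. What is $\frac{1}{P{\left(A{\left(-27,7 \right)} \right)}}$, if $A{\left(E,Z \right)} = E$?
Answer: $- \frac{1}{26} \approx -0.038462$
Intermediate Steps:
$P{\left(C \right)} = 1 + C$ ($P{\left(C \right)} = C + 1 = 1 + C$)
$\frac{1}{P{\left(A{\left(-27,7 \right)} \right)}} = \frac{1}{1 - 27} = \frac{1}{-26} = - \frac{1}{26}$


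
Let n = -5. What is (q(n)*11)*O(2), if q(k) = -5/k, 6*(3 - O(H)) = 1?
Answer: 187/6 ≈ 31.167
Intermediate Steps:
O(H) = 17/6 (O(H) = 3 - ⅙*1 = 3 - ⅙ = 17/6)
(q(n)*11)*O(2) = (-5/(-5)*11)*(17/6) = (-5*(-⅕)*11)*(17/6) = (1*11)*(17/6) = 11*(17/6) = 187/6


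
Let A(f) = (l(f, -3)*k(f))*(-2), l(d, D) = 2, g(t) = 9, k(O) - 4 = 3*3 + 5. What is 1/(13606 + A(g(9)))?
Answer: 1/13534 ≈ 7.3888e-5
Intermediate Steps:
k(O) = 18 (k(O) = 4 + (3*3 + 5) = 4 + (9 + 5) = 4 + 14 = 18)
A(f) = -72 (A(f) = (2*18)*(-2) = 36*(-2) = -72)
1/(13606 + A(g(9))) = 1/(13606 - 72) = 1/13534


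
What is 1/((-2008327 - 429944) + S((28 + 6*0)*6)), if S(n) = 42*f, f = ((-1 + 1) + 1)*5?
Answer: -1/2438061 ≈ -4.1016e-7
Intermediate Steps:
f = 5 (f = (0 + 1)*5 = 1*5 = 5)
S(n) = 210 (S(n) = 42*5 = 210)
1/((-2008327 - 429944) + S((28 + 6*0)*6)) = 1/((-2008327 - 429944) + 210) = 1/(-2438271 + 210) = 1/(-2438061) = -1/2438061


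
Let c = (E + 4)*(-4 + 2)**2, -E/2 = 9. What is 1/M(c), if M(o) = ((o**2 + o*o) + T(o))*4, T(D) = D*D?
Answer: 1/37632 ≈ 2.6573e-5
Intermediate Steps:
E = -18 (E = -2*9 = -18)
T(D) = D**2
c = -56 (c = (-18 + 4)*(-4 + 2)**2 = -14*(-2)**2 = -14*4 = -56)
M(o) = 12*o**2 (M(o) = ((o**2 + o*o) + o**2)*4 = ((o**2 + o**2) + o**2)*4 = (2*o**2 + o**2)*4 = (3*o**2)*4 = 12*o**2)
1/M(c) = 1/(12*(-56)**2) = 1/(12*3136) = 1/37632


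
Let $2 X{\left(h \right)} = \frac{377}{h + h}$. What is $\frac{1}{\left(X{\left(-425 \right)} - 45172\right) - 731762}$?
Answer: $- \frac{1700}{1320788177} \approx -1.2871 \cdot 10^{-6}$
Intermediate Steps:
$X{\left(h \right)} = \frac{377}{4 h}$ ($X{\left(h \right)} = \frac{377 \frac{1}{h + h}}{2} = \frac{377 \frac{1}{2 h}}{2} = \frac{\frac{377}{2} \frac{1}{h}}{2} = \frac{377}{4 h}$)
$\frac{1}{\left(X{\left(-425 \right)} - 45172\right) - 731762} = \frac{1}{\left(\frac{377}{4 \left(-425\right)} - 45172\right) - 731762} = \frac{1}{\left(\frac{377}{4} \left(- \frac{1}{425}\right) - 45172\right) - 731762} = \frac{1}{\left(- \frac{377}{1700} - 45172\right) - 731762} = \frac{1}{- \frac{76792777}{1700} - 731762} = \frac{1}{- \frac{1320788177}{1700}} = - \frac{1700}{1320788177}$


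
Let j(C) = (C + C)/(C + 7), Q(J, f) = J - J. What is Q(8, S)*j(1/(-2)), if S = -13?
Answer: 0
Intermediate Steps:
Q(J, f) = 0
j(C) = 2*C/(7 + C) (j(C) = (2*C)/(7 + C) = 2*C/(7 + C))
Q(8, S)*j(1/(-2)) = 0*(2/(-2*(7 + 1/(-2)))) = 0*(2*(-½)/(7 - ½)) = 0*(2*(-½)/(13/2)) = 0*(2*(-½)*(2/13)) = 0*(-2/13) = 0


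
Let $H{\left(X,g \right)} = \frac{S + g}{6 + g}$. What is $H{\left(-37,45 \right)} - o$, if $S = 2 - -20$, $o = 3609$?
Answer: $- \frac{183992}{51} \approx -3607.7$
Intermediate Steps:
$S = 22$ ($S = 2 + 20 = 22$)
$H{\left(X,g \right)} = \frac{22 + g}{6 + g}$
$H{\left(-37,45 \right)} - o = \frac{22 + 45}{6 + 45} - 3609 = \frac{1}{51} \cdot 67 - 3609 = \frac{67}{51} - 3609 = - \frac{183992}{51}$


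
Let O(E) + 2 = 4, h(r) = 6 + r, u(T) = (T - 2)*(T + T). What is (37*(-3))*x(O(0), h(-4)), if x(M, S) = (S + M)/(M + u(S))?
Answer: -222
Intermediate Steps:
u(T) = 2*T*(-2 + T) (u(T) = (-2 + T)*(2*T) = 2*T*(-2 + T))
O(E) = 2 (O(E) = -2 + 4 = 2)
x(M, S) = (M + S)/(M + 2*S*(-2 + S)) (x(M, S) = (S + M)/(M + 2*S*(-2 + S)) = (M + S)/(M + 2*S*(-2 + S)))
(37*(-3))*x(O(0), h(-4)) = (37*(-3))*((2 + (6 - 4))/(2 + 2*(6 - 4)*(-2 + (6 - 4)))) = -111*(2 + 2)/(2 + 2*2*(-2 + 2)) = -111*4/(2 + 2*2*0) = -111*4/(2 + 0) = -111*4/2 = -111*2 = -222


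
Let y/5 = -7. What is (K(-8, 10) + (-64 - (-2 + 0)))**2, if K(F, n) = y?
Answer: 9409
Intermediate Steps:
y = -35 (y = 5*(-7) = -35)
K(F, n) = -35
(K(-8, 10) + (-64 - (-2 + 0)))**2 = (-35 + (-64 - (-2 + 0)))**2 = (-35 + (-64 - 1*(-2)))**2 = (-35 + (-64 + 2))**2 = (-35 - 62)**2 = (-97)**2 = 9409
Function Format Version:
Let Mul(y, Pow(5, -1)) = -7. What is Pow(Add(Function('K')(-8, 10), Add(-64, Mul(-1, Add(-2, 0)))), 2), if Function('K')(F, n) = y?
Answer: 9409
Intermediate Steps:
y = -35 (y = Mul(5, -7) = -35)
Function('K')(F, n) = -35
Pow(Add(Function('K')(-8, 10), Add(-64, Mul(-1, Add(-2, 0)))), 2) = Pow(Add(-35, Add(-64, Mul(-1, Add(-2, 0)))), 2) = Pow(Add(-35, Add(-64, Mul(-1, -2))), 2) = Pow(Add(-35, Add(-64, 2)), 2) = Pow(Add(-35, -62), 2) = Pow(-97, 2) = 9409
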